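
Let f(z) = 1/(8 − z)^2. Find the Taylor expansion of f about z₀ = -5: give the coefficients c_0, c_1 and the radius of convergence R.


Let w = z − z₀, so z = z₀ + w.
Then 8 − z = 8 − (z₀ + w) = (8 − z₀) − w = 13 − w.
f(z) = 1/(13 − w)^2 = (1/(13)^2) · (1 − w/(13))^{−2}.
By the binomial series (1−u)^{−2} = Σ_{n≥0} C(n+1, 1) u^n for |u|<1, with u = w/(13):
  c_n = C(n+1, 1) / (13)^(n+2).
  c_0 = 1/(13)^2 = 1/169.
  c_1 = 2/(13)^3 = 2/2197.
The series is valid for |w/d| < 1, i.e. |z − z₀| < |d|.
Radius of convergence: R = |8 − z₀| = |13| = 13 (distance from z₀ to the singularity z = 8).

c_0 = 1/169, c_1 = 2/2197; R = 13.


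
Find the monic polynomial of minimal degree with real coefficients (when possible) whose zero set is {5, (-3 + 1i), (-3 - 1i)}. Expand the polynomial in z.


The polynomial is p(z) = ∏_{α ∈ S} (z − α), where S = {5, (-3 + 1i), (-3 - 1i)}.
Expanding the product yields: p(z) = z^3 + z^2 -20·z -50.
Note conjugate pairs combine to real quadratics: (z − (-3+1i))(z − (-3−1i)) = z² + 6z + 10.
The resulting polynomial has degree 3 and real coefficients as required.

p(z) = z^3 + z^2 -20·z -50.


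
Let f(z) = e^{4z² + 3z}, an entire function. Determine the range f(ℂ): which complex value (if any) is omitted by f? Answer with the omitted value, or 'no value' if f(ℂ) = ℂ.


Little Picard bounds the complement of f(ℂ) to at most one point.
The exponent g(z) = 4z² + 3z is a nonconstant polynomial, hence surjective onto ℂ. So e^{g(z)} takes every value in {e^w : w ∈ ℂ} = ℂ ∖ {0}. Adding 0 shifts the range to ℂ ∖ {0}. f omits exactly 0.

Omitted value: 0.


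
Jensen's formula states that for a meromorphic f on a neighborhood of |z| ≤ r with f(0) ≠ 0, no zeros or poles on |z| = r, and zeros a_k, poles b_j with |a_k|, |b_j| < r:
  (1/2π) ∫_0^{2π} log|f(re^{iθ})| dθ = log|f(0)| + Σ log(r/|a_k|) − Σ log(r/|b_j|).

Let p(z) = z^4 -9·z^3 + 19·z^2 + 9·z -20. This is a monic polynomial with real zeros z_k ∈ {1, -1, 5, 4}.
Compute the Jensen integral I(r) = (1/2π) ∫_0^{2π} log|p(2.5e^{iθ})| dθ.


Zeros: -1, 1, 4, 5; r = 2.5.
Inside |z| < r: -1, 1. Outside (|z| ≥ r): 4, 5.
p(0) = -20, so log|p(0)| = log(20) = 2.9957.
Apply Jensen: I(r) = log|p(0)| + Σ_k log(r/|z_k|), summed over zeros inside |z| < r.
  log(r/|z_k|) for z_k = 1: log(2.5/1) = 0.9163
  log(r/|z_k|) for z_k = -1: log(2.5/1) = 0.9163
  Outside zeros (4, 5) contribute nothing to the Jensen sum.
Sum over inside zeros: 1.8326.
I(r) = log|p(0)| + (inside sum) = 2.9957 + 1.8326 = 4.8283.
Note: since some zeros are outside |z| ≤ r, the simplified n·log(r) form does NOT apply — only the inside zeros contribute.

I(r) ≈ 4.8283.


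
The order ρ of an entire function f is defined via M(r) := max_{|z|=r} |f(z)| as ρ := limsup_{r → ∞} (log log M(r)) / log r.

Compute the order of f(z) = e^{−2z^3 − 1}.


|e^{−2z^3 − 1}| = e^{Re(-2·z^3) + -1} ≤ e^{2|z|^3 + -1} = e^{2r^3 + -1} on |z| = r, so ρ ≤ 3. Choosing z on |z|=r so that -2·z^3 is real positive (always possible by picking arg z appropriately) gives |f(z)| = e^{2r^3 + -1}, matching the bound. The additive constant -1 does not affect log log M(r) ~ 3·log r. Hence ρ = 3.
Therefore ρ = 3.

Order ρ = 3.


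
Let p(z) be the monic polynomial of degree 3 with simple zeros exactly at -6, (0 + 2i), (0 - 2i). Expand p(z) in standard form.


The polynomial is p(z) = ∏_{α ∈ S} (z − α), where S = {-6, (0 + 2i), (0 - 2i)}.
Expanding the product yields: p(z) = z^3 + 6·z^2 + 4·z + 24.
Note conjugate pairs combine to real quadratics: (z − (0+2i))(z − (0−2i)) = z² + 4.
The resulting polynomial has degree 3 and real coefficients as required.

p(z) = z^3 + 6·z^2 + 4·z + 24.


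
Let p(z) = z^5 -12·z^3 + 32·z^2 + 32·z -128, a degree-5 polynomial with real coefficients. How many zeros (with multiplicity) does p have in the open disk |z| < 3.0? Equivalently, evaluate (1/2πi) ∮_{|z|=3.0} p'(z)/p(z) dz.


The zeros of p are: -4, -2, (2 + 2i), (2 - 2i), 2.
Their magnitudes are: 4, 2, 2.828, 2.828, 2.
Zeros with |z| < R = 3.0: -2, (2 + 2i), (2 - 2i), 2.
Count = 4.
By the argument principle, (1/2πi) ∮_{|z|=R} p'(z)/p(z) dz equals exactly this count.

Number of zeros inside |z| < 3.0: 4.


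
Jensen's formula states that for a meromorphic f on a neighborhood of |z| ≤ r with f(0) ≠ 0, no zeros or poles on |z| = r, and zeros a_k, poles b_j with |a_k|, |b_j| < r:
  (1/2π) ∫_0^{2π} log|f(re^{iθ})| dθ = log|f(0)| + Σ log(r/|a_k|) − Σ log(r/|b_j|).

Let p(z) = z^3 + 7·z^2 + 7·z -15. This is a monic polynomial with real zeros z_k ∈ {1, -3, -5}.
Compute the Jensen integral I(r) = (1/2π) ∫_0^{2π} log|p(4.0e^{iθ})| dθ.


Zeros: -5, -3, 1; r = 4.0.
Inside |z| < r: -3, 1. Outside (|z| ≥ r): -5.
p(0) = -15, so log|p(0)| = log(15) = 2.7081.
Apply Jensen: I(r) = log|p(0)| + Σ_k log(r/|z_k|), summed over zeros inside |z| < r.
  log(r/|z_k|) for z_k = 1: log(4.0/1) = 1.3863
  log(r/|z_k|) for z_k = -3: log(4.0/3) = 0.2877
  Outside zeros (-5) contribute nothing to the Jensen sum.
Sum over inside zeros: 1.6740.
I(r) = log|p(0)| + (inside sum) = 2.7081 + 1.6740 = 4.3820.
Note: since some zeros are outside |z| ≤ r, the simplified n·log(r) form does NOT apply — only the inside zeros contribute.

I(r) ≈ 4.3820.


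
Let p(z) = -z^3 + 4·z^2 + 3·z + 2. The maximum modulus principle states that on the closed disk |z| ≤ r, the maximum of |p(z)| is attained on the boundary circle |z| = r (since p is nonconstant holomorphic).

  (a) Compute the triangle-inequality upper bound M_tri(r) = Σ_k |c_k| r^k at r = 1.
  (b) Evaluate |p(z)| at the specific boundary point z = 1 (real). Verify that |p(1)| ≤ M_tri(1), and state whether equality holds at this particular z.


Coefficients: c_0 = 2, c_1 = 3, c_2 = 4, c_3 = -1. Radius r = 1.
Part (a). Triangle bound: M_tri(r) = Σ_k |c_k| r^k
  = |2|·1^0 + |3|·1^1 + |4|·1^2 + |-1|·1^3
  = 2 + 3 + 4 + 1 = 10.
This bounds M(r) := max_{|z|=r} |p(z)| from above; equality holds iff all terms c_k z^k can be made to align in phase at a single z on |z|=r.
Part (b). At z = 1 (real, on the circle |z| = r):
  p(1) = (2)·1^0 + (3)·1^1 + (4)·1^2 + (-1)·1^3 = 8.
  |p(1)| = 8.
Check: |p(1)| = 8 ≤ 10 = M_tri(1). ✓ Equality does not hold at z = 1 (the coefficients have mixed signs, so the terms do not all align in phase there).

M_tri(1) = 10; |p(1)| = 8; equality at z=1: no.


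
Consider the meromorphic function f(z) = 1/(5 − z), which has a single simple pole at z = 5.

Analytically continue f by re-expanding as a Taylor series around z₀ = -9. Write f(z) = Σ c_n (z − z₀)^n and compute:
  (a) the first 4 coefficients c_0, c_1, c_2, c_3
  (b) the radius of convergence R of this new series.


Let w = z − z₀, so z = z₀ + w.
Then 5 − z = 5 − (z₀ + w) = (5 − z₀) − w = 14 − w.
f(z) = 1/(14 − w) = (1/(14)) · 1/(1 − w/(14)) = Σ_{n≥0} w^n / (14)^(n+1).
So c_n = 1/(14)^(n+1):
  c_0 = 1/(14)^1 = 1/14.
  c_1 = 1/(14)^2 = 1/196.
  c_2 = 1/(14)^3 = 1/2744.
  c_3 = 1/(14)^4 = 1/38416.
The series is valid for |w/d| < 1, i.e. |z − z₀| < |d|.
Radius of convergence: R = |5 − z₀| = |14| = 14 (distance from z₀ to the singularity z = 5).

c_0 = 1/14, c_1 = 1/196, c_2 = 1/2744, c_3 = 1/38416; R = 14.


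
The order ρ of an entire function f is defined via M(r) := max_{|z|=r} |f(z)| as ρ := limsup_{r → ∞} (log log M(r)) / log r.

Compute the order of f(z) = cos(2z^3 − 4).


Write cos(w) = (e^{iw} ± e^{−iw})/(2 or 2i), so |cos(w)| ≤ e^{|w|}. With w = 2z^3 − 4, |w| ≤ 2r^3 + 4 on |z|=r, giving M(r) ≤ e^{2r^3 + 4} and ρ ≤ 3. For the lower bound, choose z on |z|=r with 2z^3 purely imaginary of modulus 2r^3; then |cos(2z^3 − 4)| grows like e^{2r^3}/2, so ρ ≥ 3. Hence ρ = 3.
Therefore ρ = 3.

Order ρ = 3.


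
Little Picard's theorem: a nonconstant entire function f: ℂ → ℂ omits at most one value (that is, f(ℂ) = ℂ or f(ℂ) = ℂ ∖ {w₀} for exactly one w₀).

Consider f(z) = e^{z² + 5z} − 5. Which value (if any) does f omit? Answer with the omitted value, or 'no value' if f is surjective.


Little Picard bounds the complement of f(ℂ) to at most one point.
The exponent g(z) = z² + 5z is a nonconstant polynomial, hence surjective onto ℂ. So e^{g(z)} takes every value in {e^w : w ∈ ℂ} = ℂ ∖ {0}. Adding -5 shifts the range to ℂ ∖ {-5}. f omits exactly -5.

Omitted value: -5.


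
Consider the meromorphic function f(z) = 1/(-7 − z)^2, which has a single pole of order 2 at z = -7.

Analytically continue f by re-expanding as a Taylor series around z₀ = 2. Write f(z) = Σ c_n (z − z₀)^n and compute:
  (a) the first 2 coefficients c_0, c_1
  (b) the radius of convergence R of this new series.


Let w = z − z₀, so z = z₀ + w.
Then -7 − z = -7 − (z₀ + w) = (-7 − z₀) − w = -9 − w.
f(z) = 1/(-9 − w)^2 = (1/(-9)^2) · (1 − w/(-9))^{−2}.
By the binomial series (1−u)^{−2} = Σ_{n≥0} C(n+1, 1) u^n for |u|<1, with u = w/(-9):
  c_n = C(n+1, 1) / (-9)^(n+2).
  c_0 = 1/(-9)^2 = 1/81.
  c_1 = 2/(-9)^3 = -2/729.
The series is valid for |w/d| < 1, i.e. |z − z₀| < |d|.
Radius of convergence: R = |-7 − z₀| = |-9| = 9 (distance from z₀ to the singularity z = -7).

c_0 = 1/81, c_1 = -2/729; R = 9.


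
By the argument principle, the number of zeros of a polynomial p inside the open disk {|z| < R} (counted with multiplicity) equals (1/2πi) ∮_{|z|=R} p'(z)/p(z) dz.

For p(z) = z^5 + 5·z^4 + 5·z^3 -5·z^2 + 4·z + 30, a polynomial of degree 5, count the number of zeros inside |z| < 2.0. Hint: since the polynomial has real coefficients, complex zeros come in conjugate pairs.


The zeros of p are: (1 + 1i), (1 - 1i), (-2 + 1i), (-2 - 1i), -3.
Their magnitudes are: 1.414, 1.414, 2.236, 2.236, 3.
Zeros with |z| < R = 2.0: (1 + 1i), (1 - 1i).
Count = 2.
By the argument principle, (1/2πi) ∮_{|z|=R} p'(z)/p(z) dz equals exactly this count.

Number of zeros inside |z| < 2.0: 2.


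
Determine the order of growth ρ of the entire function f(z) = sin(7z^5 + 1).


Write sin(w) = (e^{iw} ± e^{−iw})/(2 or 2i), so |sin(w)| ≤ e^{|w|}. With w = 7z^5 + 1, |w| ≤ 7r^5 + 1 on |z|=r, giving M(r) ≤ e^{7r^5 + 1} and ρ ≤ 5. For the lower bound, choose z on |z|=r with 7z^5 purely imaginary of modulus 7r^5; then |sin(7z^5 + 1)| grows like e^{7r^5}/2, so ρ ≥ 5. Hence ρ = 5.
Therefore ρ = 5.

Order ρ = 5.


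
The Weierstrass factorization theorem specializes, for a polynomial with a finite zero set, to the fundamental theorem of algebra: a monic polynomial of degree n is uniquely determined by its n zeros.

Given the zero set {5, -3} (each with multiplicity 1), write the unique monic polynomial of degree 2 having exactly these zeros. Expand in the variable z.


The polynomial is p(z) = ∏_{α ∈ S} (z − α), where S = {5, -3}.
Expanding the product yields: p(z) = z^2 -2·z -15.
The resulting polynomial has degree 2 and real coefficients as required.

p(z) = z^2 -2·z -15.


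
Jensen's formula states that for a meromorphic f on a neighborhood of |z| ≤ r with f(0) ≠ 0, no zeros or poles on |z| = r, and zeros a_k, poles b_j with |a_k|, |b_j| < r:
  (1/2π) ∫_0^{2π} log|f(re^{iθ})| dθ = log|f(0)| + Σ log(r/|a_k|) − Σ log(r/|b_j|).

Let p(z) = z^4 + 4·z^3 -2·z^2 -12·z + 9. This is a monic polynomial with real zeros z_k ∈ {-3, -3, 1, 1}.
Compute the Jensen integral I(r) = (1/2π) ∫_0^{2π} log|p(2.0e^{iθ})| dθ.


Zeros: -3, -3, 1, 1; r = 2.0.
Inside |z| < r: 1, 1. Outside (|z| ≥ r): -3, -3.
p(0) = 9, so log|p(0)| = log(9) = 2.1972.
Apply Jensen: I(r) = log|p(0)| + Σ_k log(r/|z_k|), summed over zeros inside |z| < r.
  log(r/|z_k|) for z_k = 1: log(2.0/1) = 0.6931
  log(r/|z_k|) for z_k = 1: log(2.0/1) = 0.6931
  Outside zeros (-3, -3) contribute nothing to the Jensen sum.
Sum over inside zeros: 1.3863.
I(r) = log|p(0)| + (inside sum) = 2.1972 + 1.3863 = 3.5835.
Note: since some zeros are outside |z| ≤ r, the simplified n·log(r) form does NOT apply — only the inside zeros contribute.

I(r) ≈ 3.5835.


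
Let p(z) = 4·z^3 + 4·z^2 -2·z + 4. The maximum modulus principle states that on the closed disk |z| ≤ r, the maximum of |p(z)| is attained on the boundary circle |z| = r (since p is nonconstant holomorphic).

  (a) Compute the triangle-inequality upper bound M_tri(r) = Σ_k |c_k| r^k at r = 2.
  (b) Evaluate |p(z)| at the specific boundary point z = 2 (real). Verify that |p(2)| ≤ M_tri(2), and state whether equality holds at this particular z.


Coefficients: c_0 = 4, c_1 = -2, c_2 = 4, c_3 = 4. Radius r = 2.
Part (a). Triangle bound: M_tri(r) = Σ_k |c_k| r^k
  = |4|·2^0 + |-2|·2^1 + |4|·2^2 + |4|·2^3
  = 4 + 4 + 16 + 32 = 56.
This bounds M(r) := max_{|z|=r} |p(z)| from above; equality holds iff all terms c_k z^k can be made to align in phase at a single z on |z|=r.
Part (b). At z = 2 (real, on the circle |z| = r):
  p(2) = (4)·2^0 + (-2)·2^1 + (4)·2^2 + (4)·2^3 = 48.
  |p(2)| = 48.
Check: |p(2)| = 48 ≤ 56 = M_tri(2). ✓ Equality does not hold at z = 2 (the coefficients have mixed signs, so the terms do not all align in phase there).

M_tri(2) = 56; |p(2)| = 48; equality at z=2: no.


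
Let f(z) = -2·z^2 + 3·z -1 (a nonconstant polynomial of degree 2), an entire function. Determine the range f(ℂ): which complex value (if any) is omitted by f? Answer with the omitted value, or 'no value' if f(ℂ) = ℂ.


Little Picard bounds the complement of f(ℂ) to at most one point.
For every w ∈ ℂ, the equation p(z) − w = 0 is a nonconstant polynomial in z and hence has at least one root by the fundamental theorem of algebra. So p is surjective onto ℂ, omitting no value.

Omitted value: no value.


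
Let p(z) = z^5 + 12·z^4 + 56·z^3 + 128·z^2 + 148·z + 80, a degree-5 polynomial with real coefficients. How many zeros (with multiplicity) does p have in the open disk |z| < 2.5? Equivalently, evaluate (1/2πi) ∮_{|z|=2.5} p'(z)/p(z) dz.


The zeros of p are: (-1 + 1i), (-1 - 1i), -4, (-3 + 1i), (-3 - 1i).
Their magnitudes are: 1.414, 1.414, 4, 3.162, 3.162.
Zeros with |z| < R = 2.5: (-1 + 1i), (-1 - 1i).
Count = 2.
By the argument principle, (1/2πi) ∮_{|z|=R} p'(z)/p(z) dz equals exactly this count.

Number of zeros inside |z| < 2.5: 2.


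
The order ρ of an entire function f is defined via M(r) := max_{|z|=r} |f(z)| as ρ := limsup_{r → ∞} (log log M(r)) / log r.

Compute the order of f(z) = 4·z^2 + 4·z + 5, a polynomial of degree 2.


|f(z)| ≤ Σ|c_k|·r^k = O(r^2) as r → ∞. Polynomial growth is O(e^{r^ε}) for every ε > 0 (since r^2/e^{r^ε} → 0), so ρ ≤ ε for all ε > 0, i.e. ρ = 0. Every nonconstant polynomial has order 0.
Therefore ρ = 0.

Order ρ = 0.


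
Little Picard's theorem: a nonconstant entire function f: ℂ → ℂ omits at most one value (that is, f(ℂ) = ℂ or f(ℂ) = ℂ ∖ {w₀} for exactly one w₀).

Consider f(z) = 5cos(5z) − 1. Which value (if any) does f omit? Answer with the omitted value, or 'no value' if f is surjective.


Little Picard bounds the complement of f(ℂ) to at most one point.
cos is entire and surjective onto ℂ: for every w ∈ ℂ, cos(ζ) = w has a solution ζ ∈ ℂ (e.g., via the complex inverse arccos). With ζ = 5z this gives z = ζ/(5). Then 5·cos(5z) takes every value in 5·ℂ = ℂ, and adding -1 is a bijection of ℂ. So f is surjective and omits no value. (Note: only on the real line is cos bounded by [−1, 1].)

Omitted value: no value.


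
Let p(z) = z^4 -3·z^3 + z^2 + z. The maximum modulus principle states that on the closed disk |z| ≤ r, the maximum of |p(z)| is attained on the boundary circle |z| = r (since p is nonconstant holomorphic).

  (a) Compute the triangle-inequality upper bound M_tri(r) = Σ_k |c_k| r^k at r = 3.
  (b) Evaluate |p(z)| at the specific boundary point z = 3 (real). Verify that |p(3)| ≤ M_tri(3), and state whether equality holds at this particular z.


Coefficients: c_0 = 0, c_1 = 1, c_2 = 1, c_3 = -3, c_4 = 1. Radius r = 3.
Part (a). Triangle bound: M_tri(r) = Σ_k |c_k| r^k
  = |0|·3^0 + |1|·3^1 + |1|·3^2 + |-3|·3^3 + |1|·3^4
  = 0 + 3 + 9 + 81 + 81 = 174.
This bounds M(r) := max_{|z|=r} |p(z)| from above; equality holds iff all terms c_k z^k can be made to align in phase at a single z on |z|=r.
Part (b). At z = 3 (real, on the circle |z| = r):
  p(3) = (0)·3^0 + (1)·3^1 + (1)·3^2 + (-3)·3^3 + (1)·3^4 = 12.
  |p(3)| = 12.
Check: |p(3)| = 12 ≤ 174 = M_tri(3). ✓ Equality does not hold at z = 3 (the coefficients have mixed signs, so the terms do not all align in phase there).

M_tri(3) = 174; |p(3)| = 12; equality at z=3: no.


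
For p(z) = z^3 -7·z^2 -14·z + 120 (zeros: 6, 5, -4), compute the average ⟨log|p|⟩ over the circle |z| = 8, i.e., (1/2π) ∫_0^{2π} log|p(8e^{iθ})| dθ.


Zeros: -4, 5, 6; r = 8.
Inside |z| < r: -4, 5, 6. Outside (|z| ≥ r): ∅.
p(0) = 120, so log|p(0)| = log(120) = 4.7875.
Apply Jensen: I(r) = log|p(0)| + Σ_k log(r/|z_k|), summed over zeros inside |z| < r.
  log(r/|z_k|) for z_k = 6: log(8/6) = 0.2877
  log(r/|z_k|) for z_k = 5: log(8/5) = 0.4700
  log(r/|z_k|) for z_k = -4: log(8/4) = 0.6931
Sum over inside zeros: 1.4508.
I(r) = log|p(0)| + (inside sum) = 4.7875 + 1.4508 = 6.2383.
Closed form (all zeros inside, monic): I(r) = n·log(r) = 3·log(8) = 6.2383. ✓

I(r) ≈ 6.2383.


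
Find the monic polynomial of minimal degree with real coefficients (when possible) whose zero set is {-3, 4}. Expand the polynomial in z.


The polynomial is p(z) = ∏_{α ∈ S} (z − α), where S = {-3, 4}.
Expanding the product yields: p(z) = z^2 -z -12.
The resulting polynomial has degree 2 and real coefficients as required.

p(z) = z^2 -z -12.


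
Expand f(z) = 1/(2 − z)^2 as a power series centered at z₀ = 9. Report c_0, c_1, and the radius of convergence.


Let w = z − z₀, so z = z₀ + w.
Then 2 − z = 2 − (z₀ + w) = (2 − z₀) − w = -7 − w.
f(z) = 1/(-7 − w)^2 = (1/(-7)^2) · (1 − w/(-7))^{−2}.
By the binomial series (1−u)^{−2} = Σ_{n≥0} C(n+1, 1) u^n for |u|<1, with u = w/(-7):
  c_n = C(n+1, 1) / (-7)^(n+2).
  c_0 = 1/(-7)^2 = 1/49.
  c_1 = 2/(-7)^3 = -2/343.
The series is valid for |w/d| < 1, i.e. |z − z₀| < |d|.
Radius of convergence: R = |2 − z₀| = |-7| = 7 (distance from z₀ to the singularity z = 2).

c_0 = 1/49, c_1 = -2/343; R = 7.


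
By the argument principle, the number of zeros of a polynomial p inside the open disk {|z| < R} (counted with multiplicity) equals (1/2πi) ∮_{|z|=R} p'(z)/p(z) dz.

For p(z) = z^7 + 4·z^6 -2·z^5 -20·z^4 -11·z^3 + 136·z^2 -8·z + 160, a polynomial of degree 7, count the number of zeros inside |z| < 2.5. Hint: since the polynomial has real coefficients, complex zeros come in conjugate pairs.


The zeros of p are: (2 + 1i), (2 - 1i), (0 + 1i), (0 - 1i), -4, (-2 + 2i), (-2 - 2i).
Their magnitudes are: 2.236, 2.236, 1, 1, 4, 2.828, 2.828.
Zeros with |z| < R = 2.5: (2 + 1i), (2 - 1i), (0 + 1i), (0 - 1i).
Count = 4.
By the argument principle, (1/2πi) ∮_{|z|=R} p'(z)/p(z) dz equals exactly this count.

Number of zeros inside |z| < 2.5: 4.


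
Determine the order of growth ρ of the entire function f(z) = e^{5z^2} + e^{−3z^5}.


Each summand is entire of order 2 and 5 respectively (as in the single-exponential case). The order of a sum is at most the max of the orders, so ρ ≤ 5. For the lower bound: on |z|=r choose arg z so that -3z^5 is real positive; then |e^{-3z^5}| = e^{3r^5} while |e^{5z^2}| ≤ e^{5r^2} = o(e^{3r^5}). So |f| ≥ e^{3r^5}(1 − o(1)) and ρ ≥ 5. Hence ρ = max(2, 5) = 5.
Therefore ρ = 5.

Order ρ = 5.


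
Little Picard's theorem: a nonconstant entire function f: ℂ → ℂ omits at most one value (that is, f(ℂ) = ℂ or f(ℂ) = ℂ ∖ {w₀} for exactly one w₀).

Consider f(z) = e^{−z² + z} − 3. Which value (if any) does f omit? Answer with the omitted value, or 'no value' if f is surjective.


Little Picard bounds the complement of f(ℂ) to at most one point.
The exponent g(z) = −z² + z is a nonconstant polynomial, hence surjective onto ℂ. So e^{g(z)} takes every value in {e^w : w ∈ ℂ} = ℂ ∖ {0}. Adding -3 shifts the range to ℂ ∖ {-3}. f omits exactly -3.

Omitted value: -3.


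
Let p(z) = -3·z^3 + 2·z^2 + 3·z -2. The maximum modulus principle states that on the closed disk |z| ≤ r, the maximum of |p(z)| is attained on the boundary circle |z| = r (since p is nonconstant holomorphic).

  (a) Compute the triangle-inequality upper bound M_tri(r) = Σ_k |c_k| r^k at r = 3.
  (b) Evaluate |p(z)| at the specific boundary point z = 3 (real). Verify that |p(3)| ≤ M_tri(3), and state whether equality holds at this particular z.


Coefficients: c_0 = -2, c_1 = 3, c_2 = 2, c_3 = -3. Radius r = 3.
Part (a). Triangle bound: M_tri(r) = Σ_k |c_k| r^k
  = |-2|·3^0 + |3|·3^1 + |2|·3^2 + |-3|·3^3
  = 2 + 9 + 18 + 81 = 110.
This bounds M(r) := max_{|z|=r} |p(z)| from above; equality holds iff all terms c_k z^k can be made to align in phase at a single z on |z|=r.
Part (b). At z = 3 (real, on the circle |z| = r):
  p(3) = (-2)·3^0 + (3)·3^1 + (2)·3^2 + (-3)·3^3 = -56.
  |p(3)| = 56.
Check: |p(3)| = 56 ≤ 110 = M_tri(3). ✓ Equality does not hold at z = 3 (the coefficients have mixed signs, so the terms do not all align in phase there).

M_tri(3) = 110; |p(3)| = 56; equality at z=3: no.


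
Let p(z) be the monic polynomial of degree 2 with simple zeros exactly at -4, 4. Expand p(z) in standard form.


The polynomial is p(z) = ∏_{α ∈ S} (z − α), where S = {-4, 4}.
Expanding the product yields: p(z) = z^2 -16.
The resulting polynomial has degree 2 and real coefficients as required.

p(z) = z^2 -16.


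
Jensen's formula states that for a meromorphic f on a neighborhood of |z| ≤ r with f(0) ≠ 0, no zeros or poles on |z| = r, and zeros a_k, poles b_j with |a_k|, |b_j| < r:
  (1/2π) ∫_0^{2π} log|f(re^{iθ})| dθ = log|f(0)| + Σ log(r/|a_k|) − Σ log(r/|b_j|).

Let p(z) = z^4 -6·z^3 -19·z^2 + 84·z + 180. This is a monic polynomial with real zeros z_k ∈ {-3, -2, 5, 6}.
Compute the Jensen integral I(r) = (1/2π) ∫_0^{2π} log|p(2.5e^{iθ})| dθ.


Zeros: -3, -2, 5, 6; r = 2.5.
Inside |z| < r: -2. Outside (|z| ≥ r): -3, 5, 6.
p(0) = 180, so log|p(0)| = log(180) = 5.1930.
Apply Jensen: I(r) = log|p(0)| + Σ_k log(r/|z_k|), summed over zeros inside |z| < r.
  log(r/|z_k|) for z_k = -2: log(2.5/2) = 0.2231
  Outside zeros (-3, 5, 6) contribute nothing to the Jensen sum.
Sum over inside zeros: 0.2231.
I(r) = log|p(0)| + (inside sum) = 5.1930 + 0.2231 = 5.4161.
Note: since some zeros are outside |z| ≤ r, the simplified n·log(r) form does NOT apply — only the inside zeros contribute.

I(r) ≈ 5.4161.


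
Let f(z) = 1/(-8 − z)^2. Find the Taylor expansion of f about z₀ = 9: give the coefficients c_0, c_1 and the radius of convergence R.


Let w = z − z₀, so z = z₀ + w.
Then -8 − z = -8 − (z₀ + w) = (-8 − z₀) − w = -17 − w.
f(z) = 1/(-17 − w)^2 = (1/(-17)^2) · (1 − w/(-17))^{−2}.
By the binomial series (1−u)^{−2} = Σ_{n≥0} C(n+1, 1) u^n for |u|<1, with u = w/(-17):
  c_n = C(n+1, 1) / (-17)^(n+2).
  c_0 = 1/(-17)^2 = 1/289.
  c_1 = 2/(-17)^3 = -2/4913.
The series is valid for |w/d| < 1, i.e. |z − z₀| < |d|.
Radius of convergence: R = |-8 − z₀| = |-17| = 17 (distance from z₀ to the singularity z = -8).

c_0 = 1/289, c_1 = -2/4913; R = 17.


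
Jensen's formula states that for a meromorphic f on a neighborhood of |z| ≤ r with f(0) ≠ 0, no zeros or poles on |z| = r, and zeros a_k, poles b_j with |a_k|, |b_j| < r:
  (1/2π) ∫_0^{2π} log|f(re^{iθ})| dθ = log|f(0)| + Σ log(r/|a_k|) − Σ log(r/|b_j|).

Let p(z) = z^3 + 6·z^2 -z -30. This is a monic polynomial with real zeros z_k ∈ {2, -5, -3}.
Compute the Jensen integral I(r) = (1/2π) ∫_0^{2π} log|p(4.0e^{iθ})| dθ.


Zeros: -5, -3, 2; r = 4.0.
Inside |z| < r: -3, 2. Outside (|z| ≥ r): -5.
p(0) = -30, so log|p(0)| = log(30) = 3.4012.
Apply Jensen: I(r) = log|p(0)| + Σ_k log(r/|z_k|), summed over zeros inside |z| < r.
  log(r/|z_k|) for z_k = 2: log(4.0/2) = 0.6931
  log(r/|z_k|) for z_k = -3: log(4.0/3) = 0.2877
  Outside zeros (-5) contribute nothing to the Jensen sum.
Sum over inside zeros: 0.9808.
I(r) = log|p(0)| + (inside sum) = 3.4012 + 0.9808 = 4.3820.
Note: since some zeros are outside |z| ≤ r, the simplified n·log(r) form does NOT apply — only the inside zeros contribute.

I(r) ≈ 4.3820.


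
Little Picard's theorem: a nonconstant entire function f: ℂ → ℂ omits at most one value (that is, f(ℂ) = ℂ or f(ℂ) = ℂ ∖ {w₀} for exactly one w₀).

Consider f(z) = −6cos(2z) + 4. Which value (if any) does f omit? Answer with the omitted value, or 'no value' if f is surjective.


Little Picard bounds the complement of f(ℂ) to at most one point.
cos is entire and surjective onto ℂ: for every w ∈ ℂ, cos(ζ) = w has a solution ζ ∈ ℂ (e.g., via the complex inverse arccos). With ζ = 2z this gives z = ζ/(2). Then -6·cos(2z) takes every value in -6·ℂ = ℂ, and adding 4 is a bijection of ℂ. So f is surjective and omits no value. (Note: only on the real line is cos bounded by [−1, 1].)

Omitted value: no value.


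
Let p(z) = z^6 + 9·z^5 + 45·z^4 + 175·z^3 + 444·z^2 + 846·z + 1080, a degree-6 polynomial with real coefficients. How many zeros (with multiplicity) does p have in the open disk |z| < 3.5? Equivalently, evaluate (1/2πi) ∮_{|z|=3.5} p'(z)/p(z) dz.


The zeros of p are: (0 + 3i), (0 - 3i), -3, -4, (-1 + 3i), (-1 - 3i).
Their magnitudes are: 3, 3, 3, 4, 3.162, 3.162.
Zeros with |z| < R = 3.5: (0 + 3i), (0 - 3i), -3, (-1 + 3i), (-1 - 3i).
Count = 5.
By the argument principle, (1/2πi) ∮_{|z|=R} p'(z)/p(z) dz equals exactly this count.

Number of zeros inside |z| < 3.5: 5.


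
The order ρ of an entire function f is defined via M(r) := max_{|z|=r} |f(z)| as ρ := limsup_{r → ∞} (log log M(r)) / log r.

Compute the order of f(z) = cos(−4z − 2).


cos(w) is a linear combination of e^{iw} and e^{−iw} (or e^w, e^{−w} in the hyperbolic case), so |cos(w)| ≤ e^{|w|}. With w = −4z − 2, |w| ≤ 4|z| + 2 = 4r + 2 on |z| = r, giving M(r) ≤ e^{4r + 2}, so ρ ≤ 1. On a suitable ray (z = it for sin/cos; z = t for sinh/cosh, t real → ∞), |cos(−4z − 2)| grows like e^{4|t|}/2, so ρ ≥ 1. Hence ρ = 1.
Therefore ρ = 1.

Order ρ = 1.


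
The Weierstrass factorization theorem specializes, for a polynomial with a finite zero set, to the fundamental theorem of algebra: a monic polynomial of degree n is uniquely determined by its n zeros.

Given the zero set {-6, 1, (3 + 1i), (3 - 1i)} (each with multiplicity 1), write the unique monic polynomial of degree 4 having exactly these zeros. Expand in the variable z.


The polynomial is p(z) = ∏_{α ∈ S} (z − α), where S = {-6, 1, (3 + 1i), (3 - 1i)}.
Expanding the product yields: p(z) = z^4 -z^3 -26·z^2 + 86·z -60.
Note conjugate pairs combine to real quadratics: (z − (3+1i))(z − (3−1i)) = z² − 6z + 10.
The resulting polynomial has degree 4 and real coefficients as required.

p(z) = z^4 -z^3 -26·z^2 + 86·z -60.


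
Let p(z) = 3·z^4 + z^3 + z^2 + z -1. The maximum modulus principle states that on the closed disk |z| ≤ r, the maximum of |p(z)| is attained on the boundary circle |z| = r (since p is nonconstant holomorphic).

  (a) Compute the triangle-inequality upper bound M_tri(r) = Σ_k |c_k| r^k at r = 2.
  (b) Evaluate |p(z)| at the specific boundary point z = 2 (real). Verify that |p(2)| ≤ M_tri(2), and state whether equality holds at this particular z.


Coefficients: c_0 = -1, c_1 = 1, c_2 = 1, c_3 = 1, c_4 = 3. Radius r = 2.
Part (a). Triangle bound: M_tri(r) = Σ_k |c_k| r^k
  = |-1|·2^0 + |1|·2^1 + |1|·2^2 + |1|·2^3 + |3|·2^4
  = 1 + 2 + 4 + 8 + 48 = 63.
This bounds M(r) := max_{|z|=r} |p(z)| from above; equality holds iff all terms c_k z^k can be made to align in phase at a single z on |z|=r.
Part (b). At z = 2 (real, on the circle |z| = r):
  p(2) = (-1)·2^0 + (1)·2^1 + (1)·2^2 + (1)·2^3 + (3)·2^4 = 61.
  |p(2)| = 61.
Check: |p(2)| = 61 ≤ 63 = M_tri(2). ✓ Equality does not hold at z = 2 (the coefficients have mixed signs, so the terms do not all align in phase there).

M_tri(2) = 63; |p(2)| = 61; equality at z=2: no.


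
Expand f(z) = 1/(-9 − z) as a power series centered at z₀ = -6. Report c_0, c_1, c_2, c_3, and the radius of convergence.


Let w = z − z₀, so z = z₀ + w.
Then -9 − z = -9 − (z₀ + w) = (-9 − z₀) − w = -3 − w.
f(z) = 1/(-3 − w) = (1/(-3)) · 1/(1 − w/(-3)) = Σ_{n≥0} w^n / (-3)^(n+1).
So c_n = 1/(-3)^(n+1):
  c_0 = 1/(-3)^1 = -1/3.
  c_1 = 1/(-3)^2 = 1/9.
  c_2 = 1/(-3)^3 = -1/27.
  c_3 = 1/(-3)^4 = 1/81.
The series is valid for |w/d| < 1, i.e. |z − z₀| < |d|.
Radius of convergence: R = |-9 − z₀| = |-3| = 3 (distance from z₀ to the singularity z = -9).

c_0 = -1/3, c_1 = 1/9, c_2 = -1/27, c_3 = 1/81; R = 3.


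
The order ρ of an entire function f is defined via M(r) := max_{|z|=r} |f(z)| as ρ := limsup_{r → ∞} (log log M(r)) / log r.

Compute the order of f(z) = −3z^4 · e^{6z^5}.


M(r) = max_{|z|=r} |-3|·|z|^4·|e^{6z^5}| = 3·r^4 · e^{6r^5} (the factors attain their maxima compatibly on |z|=r). Then log M(r) = log 3 + 4·log r + 6r^5, dominated by the last term, so log log M(r) ~ 5·log r. The polynomial factor -3z^4 contributes only a log r term and does not affect the order. ρ = 5.
Therefore ρ = 5.

Order ρ = 5.


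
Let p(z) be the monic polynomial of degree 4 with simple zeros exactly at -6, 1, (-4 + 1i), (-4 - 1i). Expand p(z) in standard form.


The polynomial is p(z) = ∏_{α ∈ S} (z − α), where S = {-6, 1, (-4 + 1i), (-4 - 1i)}.
Expanding the product yields: p(z) = z^4 + 13·z^3 + 51·z^2 + 37·z -102.
Note conjugate pairs combine to real quadratics: (z − (-4+1i))(z − (-4−1i)) = z² + 8z + 17.
The resulting polynomial has degree 4 and real coefficients as required.

p(z) = z^4 + 13·z^3 + 51·z^2 + 37·z -102.


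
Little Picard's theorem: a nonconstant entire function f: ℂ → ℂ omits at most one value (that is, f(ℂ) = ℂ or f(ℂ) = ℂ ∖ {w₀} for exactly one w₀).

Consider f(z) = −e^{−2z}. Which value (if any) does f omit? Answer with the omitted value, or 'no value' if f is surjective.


Little Picard bounds the complement of f(ℂ) to at most one point.
e^{−2z} is never zero on ℂ, so -1·e^{−2z} takes every value in ℂ ∖ {0}. Adding 0 shifts the range to ℂ ∖ {0}. Thus f omits exactly the value 0.

Omitted value: 0.


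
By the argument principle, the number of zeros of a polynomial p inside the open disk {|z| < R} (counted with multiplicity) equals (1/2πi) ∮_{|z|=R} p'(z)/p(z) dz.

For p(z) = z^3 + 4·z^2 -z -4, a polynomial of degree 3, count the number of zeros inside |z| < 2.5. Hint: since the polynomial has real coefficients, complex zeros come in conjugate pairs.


The zeros of p are: 1, -1, -4.
Their magnitudes are: 1, 1, 4.
Zeros with |z| < R = 2.5: 1, -1.
Count = 2.
By the argument principle, (1/2πi) ∮_{|z|=R} p'(z)/p(z) dz equals exactly this count.

Number of zeros inside |z| < 2.5: 2.


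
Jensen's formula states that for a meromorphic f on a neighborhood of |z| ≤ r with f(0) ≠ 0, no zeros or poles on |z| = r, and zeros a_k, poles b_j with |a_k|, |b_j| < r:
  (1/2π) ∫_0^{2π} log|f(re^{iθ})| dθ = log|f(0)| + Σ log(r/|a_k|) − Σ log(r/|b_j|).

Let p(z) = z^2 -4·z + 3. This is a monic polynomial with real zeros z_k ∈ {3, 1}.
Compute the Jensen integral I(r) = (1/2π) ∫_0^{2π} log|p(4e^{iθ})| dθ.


Zeros: 1, 3; r = 4.
Inside |z| < r: 1, 3. Outside (|z| ≥ r): ∅.
p(0) = 3, so log|p(0)| = log(3) = 1.0986.
Apply Jensen: I(r) = log|p(0)| + Σ_k log(r/|z_k|), summed over zeros inside |z| < r.
  log(r/|z_k|) for z_k = 3: log(4/3) = 0.2877
  log(r/|z_k|) for z_k = 1: log(4/1) = 1.3863
Sum over inside zeros: 1.6740.
I(r) = log|p(0)| + (inside sum) = 1.0986 + 1.6740 = 2.7726.
Closed form (all zeros inside, monic): I(r) = n·log(r) = 2·log(4) = 2.7726. ✓

I(r) ≈ 2.7726.


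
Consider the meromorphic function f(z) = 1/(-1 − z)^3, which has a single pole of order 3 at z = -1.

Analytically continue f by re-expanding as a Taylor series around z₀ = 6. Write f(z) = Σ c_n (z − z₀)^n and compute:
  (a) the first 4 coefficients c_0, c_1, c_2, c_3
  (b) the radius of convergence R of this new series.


Let w = z − z₀, so z = z₀ + w.
Then -1 − z = -1 − (z₀ + w) = (-1 − z₀) − w = -7 − w.
f(z) = 1/(-7 − w)^3 = (1/(-7)^3) · (1 − w/(-7))^{−3}.
By the binomial series (1−u)^{−3} = Σ_{n≥0} C(n+2, 2) u^n for |u|<1, with u = w/(-7):
  c_n = C(n+2, 2) / (-7)^(n+3).
  c_0 = 1/(-7)^3 = -1/343.
  c_1 = 3/(-7)^4 = 3/2401.
  c_2 = 6/(-7)^5 = -6/16807.
  c_3 = 10/(-7)^6 = 10/117649.
The series is valid for |w/d| < 1, i.e. |z − z₀| < |d|.
Radius of convergence: R = |-1 − z₀| = |-7| = 7 (distance from z₀ to the singularity z = -1).

c_0 = -1/343, c_1 = 3/2401, c_2 = -6/16807, c_3 = 10/117649; R = 7.


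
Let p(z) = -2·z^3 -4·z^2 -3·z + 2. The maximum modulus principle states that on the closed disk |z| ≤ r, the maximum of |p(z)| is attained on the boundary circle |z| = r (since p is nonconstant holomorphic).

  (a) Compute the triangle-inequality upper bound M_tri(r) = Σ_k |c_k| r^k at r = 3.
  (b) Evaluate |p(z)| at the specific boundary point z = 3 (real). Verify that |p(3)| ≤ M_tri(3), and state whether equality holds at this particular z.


Coefficients: c_0 = 2, c_1 = -3, c_2 = -4, c_3 = -2. Radius r = 3.
Part (a). Triangle bound: M_tri(r) = Σ_k |c_k| r^k
  = |2|·3^0 + |-3|·3^1 + |-4|·3^2 + |-2|·3^3
  = 2 + 9 + 36 + 54 = 101.
This bounds M(r) := max_{|z|=r} |p(z)| from above; equality holds iff all terms c_k z^k can be made to align in phase at a single z on |z|=r.
Part (b). At z = 3 (real, on the circle |z| = r):
  p(3) = (2)·3^0 + (-3)·3^1 + (-4)·3^2 + (-2)·3^3 = -97.
  |p(3)| = 97.
Check: |p(3)| = 97 ≤ 101 = M_tri(3). ✓ Equality does not hold at z = 3 (the coefficients have mixed signs, so the terms do not all align in phase there).

M_tri(3) = 101; |p(3)| = 97; equality at z=3: no.


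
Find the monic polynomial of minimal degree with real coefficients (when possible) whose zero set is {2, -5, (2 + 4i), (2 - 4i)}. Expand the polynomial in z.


The polynomial is p(z) = ∏_{α ∈ S} (z − α), where S = {2, -5, (2 + 4i), (2 - 4i)}.
Expanding the product yields: p(z) = z^4 -z^3 -2·z^2 + 100·z -200.
Note conjugate pairs combine to real quadratics: (z − (2+4i))(z − (2−4i)) = z² − 4z + 20.
The resulting polynomial has degree 4 and real coefficients as required.

p(z) = z^4 -z^3 -2·z^2 + 100·z -200.


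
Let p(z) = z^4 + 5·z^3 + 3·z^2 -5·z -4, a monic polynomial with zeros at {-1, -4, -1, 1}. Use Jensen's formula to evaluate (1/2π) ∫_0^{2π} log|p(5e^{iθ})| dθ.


Zeros: -4, -1, -1, 1; r = 5.
Inside |z| < r: -4, -1, -1, 1. Outside (|z| ≥ r): ∅.
p(0) = -4, so log|p(0)| = log(4) = 1.3863.
Apply Jensen: I(r) = log|p(0)| + Σ_k log(r/|z_k|), summed over zeros inside |z| < r.
  log(r/|z_k|) for z_k = -1: log(5/1) = 1.6094
  log(r/|z_k|) for z_k = -4: log(5/4) = 0.2231
  log(r/|z_k|) for z_k = -1: log(5/1) = 1.6094
  log(r/|z_k|) for z_k = 1: log(5/1) = 1.6094
Sum over inside zeros: 5.0515.
I(r) = log|p(0)| + (inside sum) = 1.3863 + 5.0515 = 6.4378.
Closed form (all zeros inside, monic): I(r) = n·log(r) = 4·log(5) = 6.4378. ✓

I(r) ≈ 6.4378.


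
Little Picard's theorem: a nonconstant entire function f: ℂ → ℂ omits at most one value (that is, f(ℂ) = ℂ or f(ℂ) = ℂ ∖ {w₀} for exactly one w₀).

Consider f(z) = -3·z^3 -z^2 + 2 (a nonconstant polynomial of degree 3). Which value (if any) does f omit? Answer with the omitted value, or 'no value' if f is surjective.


Little Picard bounds the complement of f(ℂ) to at most one point.
For every w ∈ ℂ, the equation p(z) − w = 0 is a nonconstant polynomial in z and hence has at least one root by the fundamental theorem of algebra. So p is surjective onto ℂ, omitting no value.

Omitted value: no value.


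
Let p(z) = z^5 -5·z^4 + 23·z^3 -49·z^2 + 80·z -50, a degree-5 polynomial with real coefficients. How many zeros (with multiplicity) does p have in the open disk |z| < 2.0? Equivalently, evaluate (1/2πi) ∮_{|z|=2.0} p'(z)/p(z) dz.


The zeros of p are: (1 + 3i), (1 - 3i), 1, (1 + 2i), (1 - 2i).
Their magnitudes are: 3.162, 3.162, 1, 2.236, 2.236.
Zeros with |z| < R = 2.0: 1.
Count = 1.
By the argument principle, (1/2πi) ∮_{|z|=R} p'(z)/p(z) dz equals exactly this count.

Number of zeros inside |z| < 2.0: 1.


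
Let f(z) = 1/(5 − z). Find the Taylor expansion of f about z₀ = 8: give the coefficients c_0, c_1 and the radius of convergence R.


Let w = z − z₀, so z = z₀ + w.
Then 5 − z = 5 − (z₀ + w) = (5 − z₀) − w = -3 − w.
f(z) = 1/(-3 − w) = (1/(-3)) · 1/(1 − w/(-3)) = Σ_{n≥0} w^n / (-3)^(n+1).
So c_n = 1/(-3)^(n+1):
  c_0 = 1/(-3)^1 = -1/3.
  c_1 = 1/(-3)^2 = 1/9.
The series is valid for |w/d| < 1, i.e. |z − z₀| < |d|.
Radius of convergence: R = |5 − z₀| = |-3| = 3 (distance from z₀ to the singularity z = 5).

c_0 = -1/3, c_1 = 1/9; R = 3.


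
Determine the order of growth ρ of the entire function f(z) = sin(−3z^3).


Write sin(w) = (e^{iw} ± e^{−iw})/(2 or 2i), so |sin(w)| ≤ e^{|w|}. With w = −3z^3, |w| ≤ 3r^3 + 0 on |z|=r, giving M(r) ≤ e^{3r^3 + 0} and ρ ≤ 3. For the lower bound, choose z on |z|=r with -3z^3 purely imaginary of modulus 3r^3; then |sin(−3z^3)| grows like e^{3r^3}/2, so ρ ≥ 3. Hence ρ = 3.
Therefore ρ = 3.

Order ρ = 3.


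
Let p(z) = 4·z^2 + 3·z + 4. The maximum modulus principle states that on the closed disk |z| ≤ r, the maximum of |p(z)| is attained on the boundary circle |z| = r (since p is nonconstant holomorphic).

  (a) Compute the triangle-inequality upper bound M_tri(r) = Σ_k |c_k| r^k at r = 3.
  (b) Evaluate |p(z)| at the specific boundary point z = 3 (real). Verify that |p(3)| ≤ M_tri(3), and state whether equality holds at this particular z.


Coefficients: c_0 = 4, c_1 = 3, c_2 = 4. Radius r = 3.
Part (a). Triangle bound: M_tri(r) = Σ_k |c_k| r^k
  = |4|·3^0 + |3|·3^1 + |4|·3^2
  = 4 + 9 + 36 = 49.
This bounds M(r) := max_{|z|=r} |p(z)| from above; equality holds iff all terms c_k z^k can be made to align in phase at a single z on |z|=r.
Part (b). At z = 3 (real, on the circle |z| = r):
  p(3) = (4)·3^0 + (3)·3^1 + (4)·3^2 = 49.
  |p(3)| = 49.
Since all nonzero coefficients share the same sign, |p(3)| = 49 = M_tri(3); the triangle bound is attained at z = 3, so in fact M(r) = 49.

M_tri(3) = 49; |p(3)| = 49; equality at z=3: yes.


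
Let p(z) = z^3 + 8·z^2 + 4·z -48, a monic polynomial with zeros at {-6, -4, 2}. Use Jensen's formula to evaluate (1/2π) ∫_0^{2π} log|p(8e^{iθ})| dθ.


Zeros: -6, -4, 2; r = 8.
Inside |z| < r: -6, -4, 2. Outside (|z| ≥ r): ∅.
p(0) = -48, so log|p(0)| = log(48) = 3.8712.
Apply Jensen: I(r) = log|p(0)| + Σ_k log(r/|z_k|), summed over zeros inside |z| < r.
  log(r/|z_k|) for z_k = -6: log(8/6) = 0.2877
  log(r/|z_k|) for z_k = -4: log(8/4) = 0.6931
  log(r/|z_k|) for z_k = 2: log(8/2) = 1.3863
Sum over inside zeros: 2.3671.
I(r) = log|p(0)| + (inside sum) = 3.8712 + 2.3671 = 6.2383.
Closed form (all zeros inside, monic): I(r) = n·log(r) = 3·log(8) = 6.2383. ✓

I(r) ≈ 6.2383.


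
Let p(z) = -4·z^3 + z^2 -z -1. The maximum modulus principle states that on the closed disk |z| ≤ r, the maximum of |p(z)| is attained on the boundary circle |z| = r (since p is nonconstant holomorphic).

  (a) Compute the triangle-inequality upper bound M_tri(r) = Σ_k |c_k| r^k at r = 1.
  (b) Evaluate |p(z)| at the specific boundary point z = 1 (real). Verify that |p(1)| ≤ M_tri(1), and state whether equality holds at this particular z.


Coefficients: c_0 = -1, c_1 = -1, c_2 = 1, c_3 = -4. Radius r = 1.
Part (a). Triangle bound: M_tri(r) = Σ_k |c_k| r^k
  = |-1|·1^0 + |-1|·1^1 + |1|·1^2 + |-4|·1^3
  = 1 + 1 + 1 + 4 = 7.
This bounds M(r) := max_{|z|=r} |p(z)| from above; equality holds iff all terms c_k z^k can be made to align in phase at a single z on |z|=r.
Part (b). At z = 1 (real, on the circle |z| = r):
  p(1) = (-1)·1^0 + (-1)·1^1 + (1)·1^2 + (-4)·1^3 = -5.
  |p(1)| = 5.
Check: |p(1)| = 5 ≤ 7 = M_tri(1). ✓ Equality does not hold at z = 1 (the coefficients have mixed signs, so the terms do not all align in phase there).

M_tri(1) = 7; |p(1)| = 5; equality at z=1: no.
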